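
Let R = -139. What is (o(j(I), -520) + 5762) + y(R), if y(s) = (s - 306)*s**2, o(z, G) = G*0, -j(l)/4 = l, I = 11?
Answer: -8592083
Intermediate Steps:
j(l) = -4*l
o(z, G) = 0
y(s) = s**2*(-306 + s) (y(s) = (-306 + s)*s**2 = s**2*(-306 + s))
(o(j(I), -520) + 5762) + y(R) = (0 + 5762) + (-139)**2*(-306 - 139) = 5762 + 19321*(-445) = 5762 - 8597845 = -8592083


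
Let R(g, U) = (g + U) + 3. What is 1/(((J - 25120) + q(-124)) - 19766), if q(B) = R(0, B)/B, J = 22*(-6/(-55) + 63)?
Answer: -620/26967907 ≈ -2.2990e-5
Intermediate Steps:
J = 6942/5 (J = 22*(-6*(-1/55) + 63) = 22*(6/55 + 63) = 22*(3471/55) = 6942/5 ≈ 1388.4)
R(g, U) = 3 + U + g (R(g, U) = (U + g) + 3 = 3 + U + g)
q(B) = (3 + B)/B (q(B) = (3 + B + 0)/B = (3 + B)/B)
1/(((J - 25120) + q(-124)) - 19766) = 1/(((6942/5 - 25120) + (3 - 124)/(-124)) - 19766) = 1/((-118658/5 - 1/124*(-121)) - 19766) = 1/((-118658/5 + 121/124) - 19766) = 1/(-14712987/620 - 19766) = 1/(-26967907/620) = -620/26967907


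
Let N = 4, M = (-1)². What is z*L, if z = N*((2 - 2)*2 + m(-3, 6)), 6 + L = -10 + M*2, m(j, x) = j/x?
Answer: 28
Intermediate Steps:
M = 1
L = -14 (L = -6 + (-10 + 1*2) = -6 + (-10 + 2) = -6 - 8 = -14)
z = -2 (z = 4*((2 - 2)*2 - 3/6) = 4*(0*2 - 3*⅙) = 4*(0 - ½) = 4*(-½) = -2)
z*L = -2*(-14) = 28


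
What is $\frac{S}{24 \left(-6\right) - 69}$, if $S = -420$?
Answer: $\frac{140}{71} \approx 1.9718$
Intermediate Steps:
$\frac{S}{24 \left(-6\right) - 69} = \frac{1}{24 \left(-6\right) - 69} \left(-420\right) = \frac{1}{-144 - 69} \left(-420\right) = \frac{1}{-213} \left(-420\right) = \left(- \frac{1}{213}\right) \left(-420\right) = \frac{140}{71}$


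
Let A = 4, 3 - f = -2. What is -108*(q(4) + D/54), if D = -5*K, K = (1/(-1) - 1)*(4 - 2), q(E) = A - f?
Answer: 68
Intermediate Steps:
f = 5 (f = 3 - 1*(-2) = 3 + 2 = 5)
q(E) = -1 (q(E) = 4 - 1*5 = 4 - 5 = -1)
K = -4 (K = (1*(-1) - 1)*2 = (-1 - 1)*2 = -2*2 = -4)
D = 20 (D = -5*(-4) = 20)
-108*(q(4) + D/54) = -108*(-1 + 20/54) = -108*(-1 + 20*(1/54)) = -108*(-1 + 10/27) = -108*(-17/27) = 68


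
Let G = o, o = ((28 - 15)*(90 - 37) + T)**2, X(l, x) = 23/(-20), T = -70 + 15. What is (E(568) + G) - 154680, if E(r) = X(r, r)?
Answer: 4945497/20 ≈ 2.4727e+5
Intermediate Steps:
T = -55
X(l, x) = -23/20 (X(l, x) = 23*(-1/20) = -23/20)
E(r) = -23/20
o = 401956 (o = ((28 - 15)*(90 - 37) - 55)**2 = (13*53 - 55)**2 = (689 - 55)**2 = 634**2 = 401956)
G = 401956
(E(568) + G) - 154680 = (-23/20 + 401956) - 154680 = 8039097/20 - 154680 = 4945497/20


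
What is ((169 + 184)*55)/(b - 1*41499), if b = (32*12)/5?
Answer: -97075/207111 ≈ -0.46871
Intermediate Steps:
b = 384/5 (b = 384*(⅕) = 384/5 ≈ 76.800)
((169 + 184)*55)/(b - 1*41499) = ((169 + 184)*55)/(384/5 - 1*41499) = (353*55)/(384/5 - 41499) = 19415/(-207111/5) = 19415*(-5/207111) = -97075/207111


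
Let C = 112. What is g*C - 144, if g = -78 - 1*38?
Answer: -13136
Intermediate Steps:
g = -116 (g = -78 - 38 = -116)
g*C - 144 = -116*112 - 144 = -12992 - 144 = -13136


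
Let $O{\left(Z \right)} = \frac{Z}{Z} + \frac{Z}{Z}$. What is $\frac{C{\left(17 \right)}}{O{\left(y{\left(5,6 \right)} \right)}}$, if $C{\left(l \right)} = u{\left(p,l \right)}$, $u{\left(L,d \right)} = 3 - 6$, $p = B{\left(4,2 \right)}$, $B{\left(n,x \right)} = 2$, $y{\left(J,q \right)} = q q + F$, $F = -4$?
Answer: $- \frac{3}{2} \approx -1.5$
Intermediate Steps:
$y{\left(J,q \right)} = -4 + q^{2}$ ($y{\left(J,q \right)} = q q - 4 = q^{2} - 4 = -4 + q^{2}$)
$p = 2$
$u{\left(L,d \right)} = -3$ ($u{\left(L,d \right)} = 3 - 6 = -3$)
$O{\left(Z \right)} = 2$ ($O{\left(Z \right)} = 1 + 1 = 2$)
$C{\left(l \right)} = -3$
$\frac{C{\left(17 \right)}}{O{\left(y{\left(5,6 \right)} \right)}} = - \frac{3}{2}$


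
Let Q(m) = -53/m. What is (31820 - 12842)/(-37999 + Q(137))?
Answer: -1299993/2602958 ≈ -0.49943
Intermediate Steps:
(31820 - 12842)/(-37999 + Q(137)) = (31820 - 12842)/(-37999 - 53/137) = 18978/(-37999 - 53*1/137) = 18978/(-37999 - 53/137) = 18978/(-5205916/137) = 18978*(-137/5205916) = -1299993/2602958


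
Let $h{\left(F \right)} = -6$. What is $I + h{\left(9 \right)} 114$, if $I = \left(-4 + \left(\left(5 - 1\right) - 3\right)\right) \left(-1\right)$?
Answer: $-681$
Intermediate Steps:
$I = 3$ ($I = \left(-4 + \left(4 - 3\right)\right) \left(-1\right) = \left(-4 + 1\right) \left(-1\right) = \left(-3\right) \left(-1\right) = 3$)
$I + h{\left(9 \right)} 114 = 3 - 684 = -681$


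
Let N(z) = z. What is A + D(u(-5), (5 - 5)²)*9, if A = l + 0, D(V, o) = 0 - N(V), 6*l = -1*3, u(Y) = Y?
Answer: 89/2 ≈ 44.500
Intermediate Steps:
l = -½ (l = (-1*3)/6 = (⅙)*(-3) = -½ ≈ -0.50000)
D(V, o) = -V (D(V, o) = 0 - V = -V)
A = -½ (A = -½ + 0 = -½ ≈ -0.50000)
A + D(u(-5), (5 - 5)²)*9 = -½ - 1*(-5)*9 = -½ + 5*9 = -½ + 45 = 89/2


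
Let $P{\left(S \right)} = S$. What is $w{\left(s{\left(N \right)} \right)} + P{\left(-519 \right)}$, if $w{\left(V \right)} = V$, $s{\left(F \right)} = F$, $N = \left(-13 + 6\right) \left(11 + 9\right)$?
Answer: $-659$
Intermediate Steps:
$N = -140$ ($N = \left(-7\right) 20 = -140$)
$w{\left(s{\left(N \right)} \right)} + P{\left(-519 \right)} = -140 - 519 = -659$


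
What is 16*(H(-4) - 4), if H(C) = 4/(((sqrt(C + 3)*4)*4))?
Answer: -64 - 4*I ≈ -64.0 - 4.0*I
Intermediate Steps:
H(C) = 1/(4*sqrt(3 + C)) (H(C) = 4/(((sqrt(3 + C)*4)*4)) = 4/(((4*sqrt(3 + C))*4)) = 4/((16*sqrt(3 + C))) = 4*(1/(16*sqrt(3 + C))) = 1/(4*sqrt(3 + C)))
16*(H(-4) - 4) = 16*(1/(4*sqrt(3 - 4)) - 4) = 16*(1/(4*sqrt(-1)) - 4) = 16*((-I)/4 - 4) = 16*(-I/4 - 4) = 16*(-4 - I/4) = -64 - 4*I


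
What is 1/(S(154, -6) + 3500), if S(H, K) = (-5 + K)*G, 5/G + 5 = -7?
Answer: 12/42055 ≈ 0.00028534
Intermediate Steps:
G = -5/12 (G = 5/(-5 - 7) = 5/(-12) = 5*(-1/12) = -5/12 ≈ -0.41667)
S(H, K) = 25/12 - 5*K/12 (S(H, K) = (-5 + K)*(-5/12) = 25/12 - 5*K/12)
1/(S(154, -6) + 3500) = 1/((25/12 - 5/12*(-6)) + 3500) = 1/((25/12 + 5/2) + 3500) = 1/(55/12 + 3500) = 1/(42055/12) = 12/42055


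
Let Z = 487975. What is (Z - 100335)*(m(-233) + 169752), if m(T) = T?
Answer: 65712345160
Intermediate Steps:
(Z - 100335)*(m(-233) + 169752) = (487975 - 100335)*(-233 + 169752) = 387640*169519 = 65712345160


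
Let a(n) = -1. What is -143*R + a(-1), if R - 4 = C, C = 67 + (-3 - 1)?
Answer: -9582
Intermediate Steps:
C = 63 (C = 67 - 4 = 63)
R = 67 (R = 4 + 63 = 67)
-143*R + a(-1) = -143*67 - 1 = -9581 - 1 = -9582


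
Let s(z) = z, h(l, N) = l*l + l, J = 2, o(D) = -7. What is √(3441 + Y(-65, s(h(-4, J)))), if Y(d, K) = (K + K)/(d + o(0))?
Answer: √30966/3 ≈ 58.657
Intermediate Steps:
h(l, N) = l + l² (h(l, N) = l² + l = l + l²)
Y(d, K) = 2*K/(-7 + d) (Y(d, K) = (K + K)/(d - 7) = (2*K)/(-7 + d) = 2*K/(-7 + d))
√(3441 + Y(-65, s(h(-4, J)))) = √(3441 + 2*(-4*(1 - 4))/(-7 - 65)) = √(3441 + 2*(-4*(-3))/(-72)) = √(3441 + 2*12*(-1/72)) = √(3441 - ⅓) = √(10322/3) = √30966/3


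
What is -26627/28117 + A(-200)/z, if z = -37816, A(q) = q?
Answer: -125162904/132909059 ≈ -0.94172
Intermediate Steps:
-26627/28117 + A(-200)/z = -26627/28117 - 200/(-37816) = -26627*1/28117 - 200*(-1/37816) = -26627/28117 + 25/4727 = -125162904/132909059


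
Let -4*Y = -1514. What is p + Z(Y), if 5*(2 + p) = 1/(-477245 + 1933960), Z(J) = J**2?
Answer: 4173787101579/29134300 ≈ 1.4326e+5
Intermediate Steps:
Y = 757/2 (Y = -1/4*(-1514) = 757/2 ≈ 378.50)
p = -14567149/7283575 (p = -2 + 1/(5*(-477245 + 1933960)) = -2 + (1/5)/1456715 = -2 + (1/5)*(1/1456715) = -2 + 1/7283575 = -14567149/7283575 ≈ -2.0000)
p + Z(Y) = -14567149/7283575 + (757/2)**2 = -14567149/7283575 + 573049/4 = 4173787101579/29134300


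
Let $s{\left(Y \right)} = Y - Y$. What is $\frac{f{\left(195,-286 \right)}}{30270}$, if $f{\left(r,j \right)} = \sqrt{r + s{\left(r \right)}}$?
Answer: $\frac{\sqrt{195}}{30270} \approx 0.00046132$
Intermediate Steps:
$s{\left(Y \right)} = 0$
$f{\left(r,j \right)} = \sqrt{r}$ ($f{\left(r,j \right)} = \sqrt{r + 0} = \sqrt{r}$)
$\frac{f{\left(195,-286 \right)}}{30270} = \frac{\sqrt{195}}{30270}$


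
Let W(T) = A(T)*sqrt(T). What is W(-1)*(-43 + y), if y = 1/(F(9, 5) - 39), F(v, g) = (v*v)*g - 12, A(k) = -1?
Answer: 15221*I/354 ≈ 42.997*I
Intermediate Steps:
F(v, g) = -12 + g*v**2 (F(v, g) = v**2*g - 12 = g*v**2 - 12 = -12 + g*v**2)
y = 1/354 (y = 1/((-12 + 5*9**2) - 39) = 1/((-12 + 5*81) - 39) = 1/((-12 + 405) - 39) = 1/(393 - 39) = 1/354 ≈ 0.0028249)
W(T) = -sqrt(T)
W(-1)*(-43 + y) = (-sqrt(-1))*(-43 + 1/354) = -I*(-15221/354) = 15221*I/354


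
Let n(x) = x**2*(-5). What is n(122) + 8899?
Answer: -65521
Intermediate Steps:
n(x) = -5*x**2
n(122) + 8899 = -5*122**2 + 8899 = -5*14884 + 8899 = -74420 + 8899 = -65521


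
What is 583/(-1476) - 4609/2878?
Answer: -4240379/2123964 ≈ -1.9964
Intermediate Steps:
583/(-1476) - 4609/2878 = 583*(-1/1476) - 4609*1/2878 = -583/1476 - 4609/2878 = -4240379/2123964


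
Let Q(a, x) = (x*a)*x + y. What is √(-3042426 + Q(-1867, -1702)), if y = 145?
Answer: I*√5411375349 ≈ 73562.0*I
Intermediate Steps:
Q(a, x) = 145 + a*x² (Q(a, x) = (x*a)*x + 145 = (a*x)*x + 145 = a*x² + 145 = 145 + a*x²)
√(-3042426 + Q(-1867, -1702)) = √(-3042426 + (145 - 1867*(-1702)²)) = √(-3042426 + (145 - 1867*2896804)) = √(-3042426 + (145 - 5408333068)) = √(-3042426 - 5408332923) = √(-5411375349) = I*√5411375349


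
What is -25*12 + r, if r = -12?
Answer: -312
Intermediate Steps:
-25*12 + r = -25*12 - 12 = -300 - 12 = -312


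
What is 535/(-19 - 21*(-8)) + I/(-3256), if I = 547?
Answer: 1660457/485144 ≈ 3.4226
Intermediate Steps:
535/(-19 - 21*(-8)) + I/(-3256) = 535/(-19 - 21*(-8)) + 547/(-3256) = 535/(-19 + 168) + 547*(-1/3256) = 535/149 - 547/3256 = 1660457/485144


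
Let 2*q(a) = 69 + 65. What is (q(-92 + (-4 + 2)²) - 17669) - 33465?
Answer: -51067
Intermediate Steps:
q(a) = 67 (q(a) = (69 + 65)/2 = (½)*134 = 67)
(q(-92 + (-4 + 2)²) - 17669) - 33465 = (67 - 17669) - 33465 = -17602 - 33465 = -51067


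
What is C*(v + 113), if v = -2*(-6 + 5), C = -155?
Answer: -17825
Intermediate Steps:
v = 2 (v = -2*(-1) = 2)
C*(v + 113) = -155*(2 + 113) = -155*115 = -17825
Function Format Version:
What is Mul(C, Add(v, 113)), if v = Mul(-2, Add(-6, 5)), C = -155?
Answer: -17825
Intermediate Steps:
v = 2 (v = Mul(-2, -1) = 2)
Mul(C, Add(v, 113)) = Mul(-155, Add(2, 113)) = Mul(-155, 115) = -17825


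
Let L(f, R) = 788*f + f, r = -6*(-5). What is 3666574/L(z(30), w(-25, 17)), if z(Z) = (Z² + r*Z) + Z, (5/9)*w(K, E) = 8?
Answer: 1833287/721935 ≈ 2.5394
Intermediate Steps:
w(K, E) = 72/5 (w(K, E) = (9/5)*8 = 72/5)
r = 30
z(Z) = Z² + 31*Z (z(Z) = (Z² + 30*Z) + Z = Z² + 31*Z)
L(f, R) = 789*f
3666574/L(z(30), w(-25, 17)) = 3666574/((789*(30*(31 + 30)))) = 3666574/((789*(30*61))) = 3666574/((789*1830)) = 3666574/1443870 = 3666574*(1/1443870) = 1833287/721935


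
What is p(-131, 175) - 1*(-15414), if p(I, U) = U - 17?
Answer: 15572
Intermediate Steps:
p(I, U) = -17 + U
p(-131, 175) - 1*(-15414) = (-17 + 175) - 1*(-15414) = 158 + 15414 = 15572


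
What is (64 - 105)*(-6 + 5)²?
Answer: -41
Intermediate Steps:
(64 - 105)*(-6 + 5)² = -41*(-1)² = -41*1 = -41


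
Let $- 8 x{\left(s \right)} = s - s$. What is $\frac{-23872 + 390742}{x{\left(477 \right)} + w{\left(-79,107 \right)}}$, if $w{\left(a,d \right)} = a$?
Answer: $- \frac{366870}{79} \approx -4643.9$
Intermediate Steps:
$x{\left(s \right)} = 0$ ($x{\left(s \right)} = - \frac{s - s}{8} = \left(- \frac{1}{8}\right) 0 = 0$)
$\frac{-23872 + 390742}{x{\left(477 \right)} + w{\left(-79,107 \right)}} = \frac{-23872 + 390742}{0 - 79} = \frac{366870}{-79} = 366870 \left(- \frac{1}{79}\right) = - \frac{366870}{79}$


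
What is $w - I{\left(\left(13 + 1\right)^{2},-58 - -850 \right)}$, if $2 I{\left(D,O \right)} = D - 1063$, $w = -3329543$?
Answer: $- \frac{6658219}{2} \approx -3.3291 \cdot 10^{6}$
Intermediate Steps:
$I{\left(D,O \right)} = - \frac{1063}{2} + \frac{D}{2}$ ($I{\left(D,O \right)} = \frac{D - 1063}{2} = \frac{-1063 + D}{2} = - \frac{1063}{2} + \frac{D}{2}$)
$w - I{\left(\left(13 + 1\right)^{2},-58 - -850 \right)} = -3329543 - \left(- \frac{1063}{2} + \frac{\left(13 + 1\right)^{2}}{2}\right) = -3329543 - \left(- \frac{1063}{2} + \frac{14^{2}}{2}\right) = -3329543 - \left(- \frac{1063}{2} + \frac{1}{2} \cdot 196\right) = -3329543 - \left(- \frac{1063}{2} + 98\right) = -3329543 - - \frac{867}{2} = -3329543 + \frac{867}{2} = - \frac{6658219}{2}$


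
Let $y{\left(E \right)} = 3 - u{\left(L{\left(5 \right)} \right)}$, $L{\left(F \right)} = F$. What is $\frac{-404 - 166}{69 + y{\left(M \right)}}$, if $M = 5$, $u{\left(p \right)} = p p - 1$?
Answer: $- \frac{95}{8} \approx -11.875$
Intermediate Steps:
$u{\left(p \right)} = -1 + p^{2}$ ($u{\left(p \right)} = p^{2} - 1 = -1 + p^{2}$)
$y{\left(E \right)} = -21$ ($y{\left(E \right)} = 3 - \left(-1 + 5^{2}\right) = 3 - \left(-1 + 25\right) = 3 - 24 = -21$)
$\frac{-404 - 166}{69 + y{\left(M \right)}} = \frac{-404 - 166}{69 - 21} = - \frac{570}{48} = \left(-570\right) \frac{1}{48} = - \frac{95}{8}$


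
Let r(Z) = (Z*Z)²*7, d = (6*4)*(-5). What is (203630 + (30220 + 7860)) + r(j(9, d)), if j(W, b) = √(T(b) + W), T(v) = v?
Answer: 327957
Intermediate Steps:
d = -120 (d = 24*(-5) = -120)
j(W, b) = √(W + b) (j(W, b) = √(b + W) = √(W + b))
r(Z) = 7*Z⁴ (r(Z) = (Z²)²*7 = Z⁴*7 = 7*Z⁴)
(203630 + (30220 + 7860)) + r(j(9, d)) = (203630 + (30220 + 7860)) + 7*(√(9 - 120))⁴ = (203630 + 38080) + 7*(√(-111))⁴ = 241710 + 7*(I*√111)⁴ = 241710 + 7*12321 = 241710 + 86247 = 327957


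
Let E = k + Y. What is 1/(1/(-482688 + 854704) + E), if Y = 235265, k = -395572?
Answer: -372016/59636768911 ≈ -6.2380e-6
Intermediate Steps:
E = -160307 (E = -395572 + 235265 = -160307)
1/(1/(-482688 + 854704) + E) = 1/(1/(-482688 + 854704) - 160307) = 1/(1/372016 - 160307) = 1/(-59636768911/372016) = -372016/59636768911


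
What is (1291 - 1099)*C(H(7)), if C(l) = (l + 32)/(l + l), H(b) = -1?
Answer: -2976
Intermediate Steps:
C(l) = (32 + l)/(2*l) (C(l) = (32 + l)/((2*l)) = (32 + l)*(1/(2*l)) = (32 + l)/(2*l))
(1291 - 1099)*C(H(7)) = (1291 - 1099)*((½)*(32 - 1)/(-1)) = 192*((½)*(-1)*31) = 192*(-31/2) = -2976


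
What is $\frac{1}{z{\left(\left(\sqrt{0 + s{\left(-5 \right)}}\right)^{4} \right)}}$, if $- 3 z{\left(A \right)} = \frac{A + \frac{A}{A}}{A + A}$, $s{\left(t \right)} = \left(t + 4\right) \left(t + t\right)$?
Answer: $- \frac{600}{101} \approx -5.9406$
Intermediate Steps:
$s{\left(t \right)} = 2 t \left(4 + t\right)$ ($s{\left(t \right)} = \left(4 + t\right) 2 t = 2 t \left(4 + t\right)$)
$z{\left(A \right)} = - \frac{1 + A}{6 A}$ ($z{\left(A \right)} = - \frac{\left(A + \frac{A}{A}\right) \frac{1}{A + A}}{3} = - \frac{\left(A + 1\right) \frac{1}{2 A}}{3} = - \frac{\left(1 + A\right) \frac{1}{2 A}}{3} = - \frac{\frac{1}{2} \frac{1}{A} \left(1 + A\right)}{3} = - \frac{1 + A}{6 A}$)
$\frac{1}{z{\left(\left(\sqrt{0 + s{\left(-5 \right)}}\right)^{4} \right)}} = \frac{1}{\frac{1}{6} \frac{1}{\left(\sqrt{0 + 2 \left(-5\right) \left(4 - 5\right)}\right)^{4}} \left(-1 - \left(\sqrt{0 + 2 \left(-5\right) \left(4 - 5\right)}\right)^{4}\right)} = \frac{1}{\frac{1}{6} \frac{1}{\left(\sqrt{0 + 2 \left(-5\right) \left(-1\right)}\right)^{4}} \left(-1 - \left(\sqrt{0 + 2 \left(-5\right) \left(-1\right)}\right)^{4}\right)} = \frac{1}{\frac{1}{6} \frac{1}{\left(\sqrt{0 + 10}\right)^{4}} \left(-1 - \left(\sqrt{0 + 10}\right)^{4}\right)} = \frac{1}{\frac{1}{6} \frac{1}{\left(\sqrt{10}\right)^{4}} \left(-1 - \left(\sqrt{10}\right)^{4}\right)} = \frac{1}{\frac{1}{6} \cdot \frac{1}{100} \left(-1 - 100\right)} = \frac{1}{\frac{1}{6} \cdot \frac{1}{100} \left(-101\right)} = \frac{1}{- \frac{101}{600}} = - \frac{600}{101}$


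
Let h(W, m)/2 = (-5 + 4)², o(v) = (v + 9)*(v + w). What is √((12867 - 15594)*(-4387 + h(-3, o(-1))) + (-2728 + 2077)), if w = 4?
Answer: 2*√2989311 ≈ 3457.9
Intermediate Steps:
o(v) = (4 + v)*(9 + v) (o(v) = (v + 9)*(v + 4) = (9 + v)*(4 + v) = (4 + v)*(9 + v))
h(W, m) = 2 (h(W, m) = 2*(-5 + 4)² = 2*(-1)² = 2*1 = 2)
√((12867 - 15594)*(-4387 + h(-3, o(-1))) + (-2728 + 2077)) = √((12867 - 15594)*(-4387 + 2) + (-2728 + 2077)) = √(-2727*(-4385) - 651) = √(11957895 - 651) = √11957244 = 2*√2989311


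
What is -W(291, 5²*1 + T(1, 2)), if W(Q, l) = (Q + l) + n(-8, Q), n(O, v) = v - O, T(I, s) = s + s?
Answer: -619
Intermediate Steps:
T(I, s) = 2*s
W(Q, l) = 8 + l + 2*Q (W(Q, l) = (Q + l) + (Q - 1*(-8)) = (Q + l) + (Q + 8) = (Q + l) + (8 + Q) = 8 + l + 2*Q)
-W(291, 5²*1 + T(1, 2)) = -(8 + (5²*1 + 2*2) + 2*291) = -(8 + (25*1 + 4) + 582) = -(8 + (25 + 4) + 582) = -(8 + 29 + 582) = -1*619 = -619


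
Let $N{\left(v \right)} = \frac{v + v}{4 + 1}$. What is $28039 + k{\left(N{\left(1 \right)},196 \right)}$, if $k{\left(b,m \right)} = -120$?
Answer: $27919$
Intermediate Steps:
$N{\left(v \right)} = \frac{2 v}{5}$
$28039 + k{\left(N{\left(1 \right)},196 \right)} = 28039 - 120 = 27919$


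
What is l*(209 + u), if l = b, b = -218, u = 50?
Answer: -56462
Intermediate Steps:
l = -218
l*(209 + u) = -218*(209 + 50) = -218*259 = -56462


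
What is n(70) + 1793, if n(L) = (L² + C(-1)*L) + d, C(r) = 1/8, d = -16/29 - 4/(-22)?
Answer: 8550961/1276 ≈ 6701.4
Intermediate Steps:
d = -118/319 (d = -16*1/29 - 4*(-1/22) = -16/29 + 2/11 = -118/319 ≈ -0.36991)
C(r) = ⅛
n(L) = -118/319 + L² + L/8 (n(L) = (L² + L/8) - 118/319 = -118/319 + L² + L/8)
n(70) + 1793 = (-118/319 + 70² + (⅛)*70) + 1793 = (-118/319 + 4900 + 35/4) + 1793 = 6263093/1276 + 1793 = 8550961/1276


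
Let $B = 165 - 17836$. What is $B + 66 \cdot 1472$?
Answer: $79481$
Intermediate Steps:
$B = -17671$ ($B = 165 - 17836 = -17671$)
$B + 66 \cdot 1472 = -17671 + 66 \cdot 1472 = -17671 + 97152 = 79481$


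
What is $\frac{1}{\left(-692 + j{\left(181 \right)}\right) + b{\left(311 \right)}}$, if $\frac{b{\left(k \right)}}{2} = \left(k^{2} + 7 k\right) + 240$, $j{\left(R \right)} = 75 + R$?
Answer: $\frac{1}{197840} \approx 5.0546 \cdot 10^{-6}$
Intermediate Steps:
$b{\left(k \right)} = 480 + 2 k^{2} + 14 k$ ($b{\left(k \right)} = 2 \left(\left(k^{2} + 7 k\right) + 240\right) = 2 \left(240 + k^{2} + 7 k\right) = 480 + 2 k^{2} + 14 k$)
$\frac{1}{\left(-692 + j{\left(181 \right)}\right) + b{\left(311 \right)}} = \frac{1}{\left(-692 + \left(75 + 181\right)\right) + \left(480 + 2 \cdot 311^{2} + 14 \cdot 311\right)} = \frac{1}{\left(-692 + 256\right) + \left(480 + 2 \cdot 96721 + 4354\right)} = \frac{1}{-436 + \left(480 + 193442 + 4354\right)} = \frac{1}{-436 + 198276} = \frac{1}{197840}$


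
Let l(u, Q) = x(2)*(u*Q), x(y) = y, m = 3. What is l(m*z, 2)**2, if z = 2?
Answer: 576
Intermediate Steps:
l(u, Q) = 2*Q*u (l(u, Q) = 2*(u*Q) = 2*(Q*u) = 2*Q*u)
l(m*z, 2)**2 = (2*2*(3*2))**2 = (2*2*6)**2 = 24**2 = 576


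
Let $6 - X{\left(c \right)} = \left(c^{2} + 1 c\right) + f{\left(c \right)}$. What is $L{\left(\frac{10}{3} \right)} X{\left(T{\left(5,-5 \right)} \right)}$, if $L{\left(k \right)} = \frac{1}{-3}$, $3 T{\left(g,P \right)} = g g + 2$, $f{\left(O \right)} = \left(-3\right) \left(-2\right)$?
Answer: $30$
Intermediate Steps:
$f{\left(O \right)} = 6$
$T{\left(g,P \right)} = \frac{2}{3} + \frac{g^{2}}{3}$ ($T{\left(g,P \right)} = \frac{g g + 2}{3} = \frac{g^{2} + 2}{3} = \frac{2 + g^{2}}{3} = \frac{2}{3} + \frac{g^{2}}{3}$)
$L{\left(k \right)} = - \frac{1}{3}$
$X{\left(c \right)} = - c - c^{2}$ ($X{\left(c \right)} = 6 - \left(\left(c^{2} + 1 c\right) + 6\right) = 6 - \left(\left(c^{2} + c\right) + 6\right) = 6 - \left(\left(c + c^{2}\right) + 6\right) = 6 - \left(6 + c + c^{2}\right) = - c - c^{2}$)
$L{\left(\frac{10}{3} \right)} X{\left(T{\left(5,-5 \right)} \right)} = - \frac{\left(\frac{2}{3} + \frac{5^{2}}{3}\right) \left(-1 - \left(\frac{2}{3} + \frac{5^{2}}{3}\right)\right)}{3} = - \frac{\left(\frac{2}{3} + \frac{1}{3} \cdot 25\right) \left(-1 - \left(\frac{2}{3} + \frac{1}{3} \cdot 25\right)\right)}{3} = - \frac{\left(\frac{2}{3} + \frac{25}{3}\right) \left(-1 - \left(\frac{2}{3} + \frac{25}{3}\right)\right)}{3} = - \frac{9 \left(-1 - 9\right)}{3} = - \frac{9 \left(-10\right)}{3} = \left(- \frac{1}{3}\right) \left(-90\right) = 30$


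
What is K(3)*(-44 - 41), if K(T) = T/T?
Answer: -85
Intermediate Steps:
K(T) = 1
K(3)*(-44 - 41) = 1*(-44 - 41) = 1*(-85) = -85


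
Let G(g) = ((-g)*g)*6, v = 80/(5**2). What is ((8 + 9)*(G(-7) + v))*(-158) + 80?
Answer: 3905844/5 ≈ 7.8117e+5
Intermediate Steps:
v = 16/5 (v = 80/25 = 80*(1/25) = 16/5 ≈ 3.2000)
G(g) = -6*g**2 (G(g) = -g**2*6 = -6*g**2)
((8 + 9)*(G(-7) + v))*(-158) + 80 = ((8 + 9)*(-6*(-7)**2 + 16/5))*(-158) + 80 = (17*(-6*49 + 16/5))*(-158) + 80 = (17*(-294 + 16/5))*(-158) + 80 = (17*(-1454/5))*(-158) + 80 = -24718/5*(-158) + 80 = 3905444/5 + 80 = 3905844/5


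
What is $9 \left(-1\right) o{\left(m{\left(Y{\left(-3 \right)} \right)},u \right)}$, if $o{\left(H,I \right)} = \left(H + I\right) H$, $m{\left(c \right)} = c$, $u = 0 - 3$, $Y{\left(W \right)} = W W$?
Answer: $-486$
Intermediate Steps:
$Y{\left(W \right)} = W^{2}$
$u = -3$ ($u = 0 - 3 = -3$)
$o{\left(H,I \right)} = H \left(H + I\right)$
$9 \left(-1\right) o{\left(m{\left(Y{\left(-3 \right)} \right)},u \right)} = 9 \left(-1\right) \left(-3\right)^{2} \left(\left(-3\right)^{2} - 3\right) = - 9 \cdot 9 \left(9 - 3\right) = - 9 \cdot 9 \cdot 6 = \left(-9\right) 54 = -486$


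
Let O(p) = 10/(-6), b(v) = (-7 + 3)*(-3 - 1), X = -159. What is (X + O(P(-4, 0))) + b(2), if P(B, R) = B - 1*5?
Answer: -434/3 ≈ -144.67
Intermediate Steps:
P(B, R) = -5 + B (P(B, R) = B - 5 = -5 + B)
b(v) = 16 (b(v) = -4*(-4) = 16)
O(p) = -5/3 (O(p) = 10*(-⅙) = -5/3)
(X + O(P(-4, 0))) + b(2) = (-159 - 5/3) + 16 = -482/3 + 16 = -434/3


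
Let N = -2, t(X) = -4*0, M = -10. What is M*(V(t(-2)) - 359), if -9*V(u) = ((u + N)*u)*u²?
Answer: 3590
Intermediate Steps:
t(X) = 0
V(u) = -u³*(-2 + u)/9 (V(u) = -(u - 2)*u*u²/9 = -(-2 + u)*u*u²/9 = -u*(-2 + u)*u²/9 = -u³*(-2 + u)/9)
M*(V(t(-2)) - 359) = -10*((⅑)*0³*(2 - 1*0) - 359) = -10*((⅑)*0*(2 + 0) - 359) = -10*((⅑)*0*2 - 359) = -10*(0 - 359) = -10*(-359) = 3590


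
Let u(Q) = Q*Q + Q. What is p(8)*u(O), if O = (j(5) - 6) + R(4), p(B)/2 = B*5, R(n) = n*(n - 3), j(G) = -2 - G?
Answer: 5760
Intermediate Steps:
R(n) = n*(-3 + n)
p(B) = 10*B (p(B) = 2*(B*5) = 2*(5*B) = 10*B)
O = -9 (O = ((-2 - 1*5) - 6) + 4*(-3 + 4) = ((-2 - 5) - 6) + 4*1 = (-7 - 6) + 4 = -13 + 4 = -9)
u(Q) = Q + Q² (u(Q) = Q² + Q = Q + Q²)
p(8)*u(O) = (10*8)*(-9*(1 - 9)) = 80*(-9*(-8)) = 80*72 = 5760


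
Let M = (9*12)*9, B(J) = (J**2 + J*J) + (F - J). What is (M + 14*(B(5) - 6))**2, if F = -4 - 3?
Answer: 2016400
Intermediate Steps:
F = -7
B(J) = -7 - J + 2*J**2 (B(J) = (J**2 + J*J) + (-7 - J) = (J**2 + J**2) + (-7 - J) = 2*J**2 + (-7 - J) = -7 - J + 2*J**2)
M = 972 (M = 108*9 = 972)
(M + 14*(B(5) - 6))**2 = (972 + 14*((-7 - 1*5 + 2*5**2) - 6))**2 = (972 + 14*((-7 - 5 + 2*25) - 6))**2 = (972 + 14*((-7 - 5 + 50) - 6))**2 = (972 + 14*(38 - 6))**2 = (972 + 14*32)**2 = (972 + 448)**2 = 1420**2 = 2016400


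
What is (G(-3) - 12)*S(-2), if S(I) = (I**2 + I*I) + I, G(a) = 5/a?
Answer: -82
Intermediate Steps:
S(I) = I + 2*I**2 (S(I) = (I**2 + I**2) + I = 2*I**2 + I = I + 2*I**2)
(G(-3) - 12)*S(-2) = (5/(-3) - 12)*(-2*(1 + 2*(-2))) = (5*(-1/3) - 12)*(-2*(1 - 4)) = (-5/3 - 12)*(-2*(-3)) = -41/3*6 = -82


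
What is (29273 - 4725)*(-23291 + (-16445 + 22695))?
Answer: -418322468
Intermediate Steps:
(29273 - 4725)*(-23291 + (-16445 + 22695)) = 24548*(-23291 + 6250) = 24548*(-17041) = -418322468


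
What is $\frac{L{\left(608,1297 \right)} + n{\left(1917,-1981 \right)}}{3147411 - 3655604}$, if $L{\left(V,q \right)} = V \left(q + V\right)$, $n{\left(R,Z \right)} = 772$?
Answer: $- \frac{1159012}{508193} \approx -2.2807$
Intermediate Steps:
$L{\left(V,q \right)} = V \left(V + q\right)$
$\frac{L{\left(608,1297 \right)} + n{\left(1917,-1981 \right)}}{3147411 - 3655604} = \frac{608 \left(608 + 1297\right) + 772}{3147411 - 3655604} = \frac{608 \cdot 1905 + 772}{-508193} = \left(1158240 + 772\right) \left(- \frac{1}{508193}\right) = 1159012 \left(- \frac{1}{508193}\right) = - \frac{1159012}{508193}$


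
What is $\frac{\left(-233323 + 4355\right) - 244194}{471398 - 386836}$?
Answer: $- \frac{236581}{42281} \approx -5.5954$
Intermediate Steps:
$\frac{\left(-233323 + 4355\right) - 244194}{471398 - 386836} = \frac{-228968 - 244194}{84562} = \left(-473162\right) \frac{1}{84562} = - \frac{236581}{42281}$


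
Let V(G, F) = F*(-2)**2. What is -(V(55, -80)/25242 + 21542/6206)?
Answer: -135444311/39162963 ≈ -3.4585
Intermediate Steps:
V(G, F) = 4*F (V(G, F) = F*4 = 4*F)
-(V(55, -80)/25242 + 21542/6206) = -((4*(-80))/25242 + 21542/6206) = -(-320*1/25242 + 21542*(1/6206)) = -(-160/12621 + 10771/3103) = -1*135444311/39162963 = -135444311/39162963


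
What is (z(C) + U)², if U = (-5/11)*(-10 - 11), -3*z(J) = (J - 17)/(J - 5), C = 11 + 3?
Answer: 913936/9801 ≈ 93.249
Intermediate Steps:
C = 14
z(J) = -(-17 + J)/(3*(-5 + J)) (z(J) = -(J - 17)/(3*(J - 5)) = -(-17 + J)/(3*(-5 + J)))
U = 105/11 (U = -5*1/11*(-21) = -5/11*(-21) = 105/11 ≈ 9.5455)
(z(C) + U)² = ((17 - 1*14)/(3*(-5 + 14)) + 105/11)² = ((⅓)*(17 - 14)/9 + 105/11)² = ((⅓)*(⅑)*3 + 105/11)² = (⅑ + 105/11)² = (956/99)² = 913936/9801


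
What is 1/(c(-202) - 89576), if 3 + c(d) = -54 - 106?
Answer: -1/89739 ≈ -1.1143e-5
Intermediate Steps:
c(d) = -163 (c(d) = -3 + (-54 - 106) = -3 - 160 = -163)
1/(c(-202) - 89576) = 1/(-163 - 89576) = 1/(-89739) = -1/89739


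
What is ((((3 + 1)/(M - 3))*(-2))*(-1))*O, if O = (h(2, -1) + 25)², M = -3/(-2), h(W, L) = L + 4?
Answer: -12544/3 ≈ -4181.3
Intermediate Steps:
h(W, L) = 4 + L
M = 3/2 (M = -3*(-½) = 3/2 ≈ 1.5000)
O = 784 (O = ((4 - 1) + 25)² = (3 + 25)² = 28² = 784)
((((3 + 1)/(M - 3))*(-2))*(-1))*O = ((((3 + 1)/(3/2 - 3))*(-2))*(-1))*784 = (((4/(-3/2))*(-2))*(-1))*784 = (((4*(-⅔))*(-2))*(-1))*784 = (-8/3*(-2)*(-1))*784 = ((16/3)*(-1))*784 = -16/3*784 = -12544/3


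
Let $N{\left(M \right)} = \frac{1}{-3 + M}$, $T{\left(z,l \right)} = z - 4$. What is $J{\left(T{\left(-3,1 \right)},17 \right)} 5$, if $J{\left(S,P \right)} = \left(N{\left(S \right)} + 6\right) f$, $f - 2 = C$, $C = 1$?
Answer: $\frac{177}{2} \approx 88.5$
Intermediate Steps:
$T{\left(z,l \right)} = -4 + z$
$f = 3$ ($f = 2 + 1 = 3$)
$J{\left(S,P \right)} = 18 + \frac{3}{-3 + S}$ ($J{\left(S,P \right)} = \left(\frac{1}{-3 + S} + 6\right) 3 = \left(6 + \frac{1}{-3 + S}\right) 3 = 18 + \frac{3}{-3 + S}$)
$J{\left(T{\left(-3,1 \right)},17 \right)} 5 = \frac{3 \left(-17 + 6 \left(-4 - 3\right)\right)}{-3 - 7} \cdot 5 = \frac{3 \left(-17 + 6 \left(-7\right)\right)}{-3 - 7} \cdot 5 = \frac{3 \left(-17 - 42\right)}{-10} \cdot 5 = 3 \left(- \frac{1}{10}\right) \left(-59\right) 5 = \frac{177}{10} \cdot 5 = \frac{177}{2}$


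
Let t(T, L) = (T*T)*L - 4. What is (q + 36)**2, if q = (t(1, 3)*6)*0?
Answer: 1296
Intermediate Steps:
t(T, L) = -4 + L*T**2 (t(T, L) = T**2*L - 4 = L*T**2 - 4 = -4 + L*T**2)
q = 0 (q = ((-4 + 3*1**2)*6)*0 = ((-4 + 3*1)*6)*0 = ((-4 + 3)*6)*0 = -1*6*0 = -6*0 = 0)
(q + 36)**2 = (0 + 36)**2 = 36**2 = 1296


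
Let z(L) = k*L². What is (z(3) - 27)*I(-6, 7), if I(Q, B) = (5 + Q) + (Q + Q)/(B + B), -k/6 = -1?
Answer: -351/7 ≈ -50.143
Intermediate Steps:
k = 6 (k = -6*(-1) = 6)
I(Q, B) = 5 + Q + Q/B (I(Q, B) = (5 + Q) + (2*Q)/((2*B)) = (5 + Q) + (2*Q)*(1/(2*B)) = (5 + Q) + Q/B = 5 + Q + Q/B)
z(L) = 6*L²
(z(3) - 27)*I(-6, 7) = (6*3² - 27)*(5 - 6 - 6/7) = (6*9 - 27)*(5 - 6 - 6*⅐) = (54 - 27)*(5 - 6 - 6/7) = 27*(-13/7) = -351/7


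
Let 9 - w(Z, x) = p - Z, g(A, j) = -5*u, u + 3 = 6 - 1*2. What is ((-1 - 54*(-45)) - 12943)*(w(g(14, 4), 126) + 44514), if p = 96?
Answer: -467052908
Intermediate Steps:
u = 1 (u = -3 + (6 - 1*2) = -3 + (6 - 2) = -3 + 4 = 1)
g(A, j) = -5 (g(A, j) = -5*1 = -5)
w(Z, x) = -87 + Z (w(Z, x) = 9 - (96 - Z) = 9 + (-96 + Z) = -87 + Z)
((-1 - 54*(-45)) - 12943)*(w(g(14, 4), 126) + 44514) = ((-1 - 54*(-45)) - 12943)*((-87 - 5) + 44514) = ((-1 + 2430) - 12943)*(-92 + 44514) = (2429 - 12943)*44422 = -10514*44422 = -467052908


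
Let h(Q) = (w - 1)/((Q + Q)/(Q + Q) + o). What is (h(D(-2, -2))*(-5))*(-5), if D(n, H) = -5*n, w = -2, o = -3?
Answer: 75/2 ≈ 37.500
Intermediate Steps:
h(Q) = 3/2 (h(Q) = (-2 - 1)/((Q + Q)/(Q + Q) - 3) = -3/((2*Q)/((2*Q)) - 3) = -3/((2*Q)*(1/(2*Q)) - 3) = -3/(1 - 3) = -3/(-2) = -3*(-½) = 3/2)
(h(D(-2, -2))*(-5))*(-5) = ((3/2)*(-5))*(-5) = -15/2*(-5) = 75/2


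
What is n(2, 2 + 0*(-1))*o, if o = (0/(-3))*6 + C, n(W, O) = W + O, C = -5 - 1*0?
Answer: -20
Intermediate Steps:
C = -5 (C = -5 + 0 = -5)
n(W, O) = O + W
o = -5 (o = (0/(-3))*6 - 5 = (0*(-1/3))*6 - 5 = 0*6 - 5 = 0 - 5 = -5)
n(2, 2 + 0*(-1))*o = ((2 + 0*(-1)) + 2)*(-5) = ((2 + 0) + 2)*(-5) = (2 + 2)*(-5) = 4*(-5) = -20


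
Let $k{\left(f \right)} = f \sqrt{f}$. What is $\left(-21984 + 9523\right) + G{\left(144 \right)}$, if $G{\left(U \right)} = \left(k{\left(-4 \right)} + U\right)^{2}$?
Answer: $8211 - 2304 i \approx 8211.0 - 2304.0 i$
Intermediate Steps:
$k{\left(f \right)} = f^{\frac{3}{2}}$
$G{\left(U \right)} = \left(U - 8 i\right)^{2}$ ($G{\left(U \right)} = \left(\left(-4\right)^{\frac{3}{2}} + U\right)^{2} = \left(- 8 i + U\right)^{2} = \left(U - 8 i\right)^{2}$)
$\left(-21984 + 9523\right) + G{\left(144 \right)} = \left(-21984 + 9523\right) + \left(144 - 8 i\right)^{2} = -12461 + \left(144 - 8 i\right)^{2}$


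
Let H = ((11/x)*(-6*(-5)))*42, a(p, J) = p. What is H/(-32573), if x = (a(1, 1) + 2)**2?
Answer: -1540/32573 ≈ -0.047278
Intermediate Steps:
x = 9 (x = (1 + 2)**2 = 3**2 = 9)
H = 1540 (H = ((11/9)*(-6*(-5)))*42 = ((11*(1/9))*30)*42 = ((11/9)*30)*42 = (110/3)*42 = 1540)
H/(-32573) = 1540/(-32573) = 1540*(-1/32573) = -1540/32573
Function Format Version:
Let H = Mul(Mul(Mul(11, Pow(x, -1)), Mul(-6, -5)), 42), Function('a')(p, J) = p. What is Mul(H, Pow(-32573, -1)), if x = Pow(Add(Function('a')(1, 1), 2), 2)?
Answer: Rational(-1540, 32573) ≈ -0.047278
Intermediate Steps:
x = 9 (x = Pow(Add(1, 2), 2) = Pow(3, 2) = 9)
H = 1540 (H = Mul(Mul(Mul(11, Pow(9, -1)), Mul(-6, -5)), 42) = Mul(Mul(Mul(11, Rational(1, 9)), 30), 42) = Mul(Mul(Rational(11, 9), 30), 42) = Mul(Rational(110, 3), 42) = 1540)
Mul(H, Pow(-32573, -1)) = Mul(1540, Pow(-32573, -1)) = Mul(1540, Rational(-1, 32573)) = Rational(-1540, 32573)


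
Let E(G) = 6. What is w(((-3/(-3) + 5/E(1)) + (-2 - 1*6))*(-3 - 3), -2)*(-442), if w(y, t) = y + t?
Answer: -15470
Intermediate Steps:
w(y, t) = t + y
w(((-3/(-3) + 5/E(1)) + (-2 - 1*6))*(-3 - 3), -2)*(-442) = (-2 + ((-3/(-3) + 5/6) + (-2 - 1*6))*(-3 - 3))*(-442) = (-2 + ((-3*(-1/3) + 5*(1/6)) + (-2 - 6))*(-6))*(-442) = (-2 + ((1 + 5/6) - 8)*(-6))*(-442) = (-2 + (11/6 - 8)*(-6))*(-442) = (-2 - 37/6*(-6))*(-442) = (-2 + 37)*(-442) = 35*(-442) = -15470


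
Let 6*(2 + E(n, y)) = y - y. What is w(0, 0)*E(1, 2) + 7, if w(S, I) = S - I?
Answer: 7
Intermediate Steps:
E(n, y) = -2 (E(n, y) = -2 + (y - y)/6 = -2 + (⅙)*0 = -2 + 0 = -2)
w(0, 0)*E(1, 2) + 7 = (0 - 1*0)*(-2) + 7 = (0 + 0)*(-2) + 7 = 0*(-2) + 7 = 0 + 7 = 7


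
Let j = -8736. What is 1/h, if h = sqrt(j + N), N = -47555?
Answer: -I*sqrt(56291)/56291 ≈ -0.0042148*I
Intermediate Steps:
h = I*sqrt(56291) (h = sqrt(-8736 - 47555) = sqrt(-56291) = I*sqrt(56291) ≈ 237.26*I)
1/h = 1/(I*sqrt(56291)) = -I*sqrt(56291)/56291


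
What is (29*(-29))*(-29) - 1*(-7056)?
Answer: 31445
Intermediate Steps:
(29*(-29))*(-29) - 1*(-7056) = -841*(-29) + 7056 = 24389 + 7056 = 31445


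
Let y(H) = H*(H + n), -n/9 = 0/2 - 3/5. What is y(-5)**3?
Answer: -8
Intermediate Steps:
n = 27/5 (n = -9*(0/2 - 3/5) = -9*(0*(1/2) - 3*1/5) = -9*(0 - 3/5) = -9*(-3/5) = 27/5 ≈ 5.4000)
y(H) = H*(27/5 + H) (y(H) = H*(H + 27/5) = H*(27/5 + H))
y(-5)**3 = ((1/5)*(-5)*(27 + 5*(-5)))**3 = ((1/5)*(-5)*(27 - 25))**3 = ((1/5)*(-5)*2)**3 = (-2)**3 = -8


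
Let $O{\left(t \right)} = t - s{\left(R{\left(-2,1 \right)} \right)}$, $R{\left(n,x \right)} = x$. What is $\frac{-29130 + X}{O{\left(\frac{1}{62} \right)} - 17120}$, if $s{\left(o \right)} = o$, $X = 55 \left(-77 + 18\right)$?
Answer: $\frac{286750}{151643} \approx 1.891$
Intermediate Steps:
$X = -3245$ ($X = 55 \left(-59\right) = -3245$)
$O{\left(t \right)} = -1 + t$ ($O{\left(t \right)} = t - 1 = -1 + t$)
$\frac{-29130 + X}{O{\left(\frac{1}{62} \right)} - 17120} = \frac{-29130 - 3245}{\left(-1 + \frac{1}{62}\right) - 17120} = - \frac{32375}{\left(-1 + \frac{1}{62}\right) - 17120} = - \frac{32375}{- \frac{61}{62} - 17120} = - \frac{32375}{- \frac{1061501}{62}} = \left(-32375\right) \left(- \frac{62}{1061501}\right) = \frac{286750}{151643}$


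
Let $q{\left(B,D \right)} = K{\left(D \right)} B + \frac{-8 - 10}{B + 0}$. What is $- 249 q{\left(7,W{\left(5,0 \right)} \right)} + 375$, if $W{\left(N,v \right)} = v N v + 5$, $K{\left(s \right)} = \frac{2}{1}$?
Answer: $- \frac{17295}{7} \approx -2470.7$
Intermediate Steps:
$K{\left(s \right)} = 2$ ($K{\left(s \right)} = 2 \cdot 1 = 2$)
$W{\left(N,v \right)} = 5 + N v^{2}$ ($W{\left(N,v \right)} = N v v + 5 = N v^{2} + 5 = 5 + N v^{2}$)
$q{\left(B,D \right)} = - \frac{18}{B} + 2 B$ ($q{\left(B,D \right)} = 2 B + \frac{-8 - 10}{B + 0} = 2 B - \frac{18}{B} = - \frac{18}{B} + 2 B$)
$- 249 q{\left(7,W{\left(5,0 \right)} \right)} + 375 = - 249 \left(- \frac{18}{7} + 2 \cdot 7\right) + 375 = - 249 \left(\left(-18\right) \frac{1}{7} + 14\right) + 375 = - 249 \left(- \frac{18}{7} + 14\right) + 375 = \left(-249\right) \frac{80}{7} + 375 = - \frac{19920}{7} + 375 = - \frac{17295}{7}$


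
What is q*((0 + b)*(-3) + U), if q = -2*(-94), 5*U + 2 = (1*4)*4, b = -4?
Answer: 13912/5 ≈ 2782.4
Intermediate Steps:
U = 14/5 (U = -⅖ + ((1*4)*4)/5 = -⅖ + (4*4)/5 = -⅖ + (⅕)*16 = -⅖ + 16/5 = 14/5 ≈ 2.8000)
q = 188
q*((0 + b)*(-3) + U) = 188*((0 - 4)*(-3) + 14/5) = 188*(-4*(-3) + 14/5) = 188*(12 + 14/5) = 188*(74/5) = 13912/5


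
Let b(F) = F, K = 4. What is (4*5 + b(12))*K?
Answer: 128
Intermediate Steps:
(4*5 + b(12))*K = (4*5 + 12)*4 = (20 + 12)*4 = 32*4 = 128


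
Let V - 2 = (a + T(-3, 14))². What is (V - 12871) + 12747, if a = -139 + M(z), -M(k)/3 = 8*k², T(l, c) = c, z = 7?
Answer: 1692479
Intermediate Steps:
M(k) = -24*k²
a = -1315 (a = -139 - 24*7² = -139 - 24*49 = -139 - 1176 = -1315)
V = 1692603 (V = 2 + (-1315 + 14)² = 2 + (-1301)² = 2 + 1692601 = 1692603)
(V - 12871) + 12747 = (1692603 - 12871) + 12747 = 1679732 + 12747 = 1692479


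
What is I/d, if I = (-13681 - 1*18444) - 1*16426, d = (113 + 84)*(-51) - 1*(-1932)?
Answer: 48551/8115 ≈ 5.9829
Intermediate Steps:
d = -8115 (d = 197*(-51) + 1932 = -10047 + 1932 = -8115)
I = -48551 (I = (-13681 - 18444) - 16426 = -32125 - 16426 = -48551)
I/d = -48551/(-8115) = -48551*(-1/8115) = 48551/8115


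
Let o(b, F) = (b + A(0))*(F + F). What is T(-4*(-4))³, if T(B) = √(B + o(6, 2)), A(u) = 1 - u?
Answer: 88*√11 ≈ 291.86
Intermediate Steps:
o(b, F) = 2*F*(1 + b) (o(b, F) = (b + (1 - 1*0))*(F + F) = (b + (1 + 0))*(2*F) = (b + 1)*(2*F) = (1 + b)*(2*F) = 2*F*(1 + b))
T(B) = √(28 + B) (T(B) = √(B + 2*2*(1 + 6)) = √(B + 2*2*7) = √(B + 28) = √(28 + B))
T(-4*(-4))³ = (√(28 - 4*(-4)))³ = (√(28 + 16))³ = (√44)³ = (2*√11)³ = 88*√11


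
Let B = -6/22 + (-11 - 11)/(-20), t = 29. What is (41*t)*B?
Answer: 108199/110 ≈ 983.63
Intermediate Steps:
B = 91/110 (B = -6*1/22 - 22*(-1/20) = -3/11 + 11/10 = 91/110 ≈ 0.82727)
(41*t)*B = (41*29)*(91/110) = 1189*(91/110) = 108199/110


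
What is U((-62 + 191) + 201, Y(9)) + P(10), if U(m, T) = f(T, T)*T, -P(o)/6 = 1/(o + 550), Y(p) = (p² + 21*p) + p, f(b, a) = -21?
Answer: -1640523/280 ≈ -5859.0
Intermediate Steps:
Y(p) = p² + 22*p
P(o) = -6/(550 + o) (P(o) = -6/(o + 550) = -6/(550 + o))
U(m, T) = -21*T
U((-62 + 191) + 201, Y(9)) + P(10) = -189*(22 + 9) - 6/(550 + 10) = -189*31 - 6/560 = -21*279 - 6*1/560 = -5859 - 3/280 = -1640523/280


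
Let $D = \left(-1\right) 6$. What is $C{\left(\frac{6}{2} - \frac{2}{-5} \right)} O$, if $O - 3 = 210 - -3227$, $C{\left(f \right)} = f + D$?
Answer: $-8944$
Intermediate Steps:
$D = -6$
$C{\left(f \right)} = -6 + f$ ($C{\left(f \right)} = f - 6 = -6 + f$)
$O = 3440$ ($O = 3 + \left(210 - -3227\right) = 3 + \left(210 + 3227\right) = 3 + 3437 = 3440$)
$C{\left(\frac{6}{2} - \frac{2}{-5} \right)} O = \left(-6 + \left(\frac{6}{2} - \frac{2}{-5}\right)\right) 3440 = \left(-6 + \left(6 \cdot \frac{1}{2} - - \frac{2}{5}\right)\right) 3440 = \left(-6 + \left(3 + \frac{2}{5}\right)\right) 3440 = \left(-6 + \frac{17}{5}\right) 3440 = \left(- \frac{13}{5}\right) 3440 = -8944$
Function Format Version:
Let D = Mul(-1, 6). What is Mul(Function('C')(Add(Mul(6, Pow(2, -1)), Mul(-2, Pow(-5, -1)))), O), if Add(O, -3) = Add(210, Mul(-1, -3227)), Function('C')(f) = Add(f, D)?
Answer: -8944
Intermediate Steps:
D = -6
Function('C')(f) = Add(-6, f) (Function('C')(f) = Add(f, -6) = Add(-6, f))
O = 3440 (O = Add(3, Add(210, Mul(-1, -3227))) = Add(3, Add(210, 3227)) = Add(3, 3437) = 3440)
Mul(Function('C')(Add(Mul(6, Pow(2, -1)), Mul(-2, Pow(-5, -1)))), O) = Mul(Add(-6, Add(Mul(6, Pow(2, -1)), Mul(-2, Pow(-5, -1)))), 3440) = Mul(Add(-6, Add(Mul(6, Rational(1, 2)), Mul(-2, Rational(-1, 5)))), 3440) = Mul(Add(-6, Add(3, Rational(2, 5))), 3440) = Mul(Add(-6, Rational(17, 5)), 3440) = Mul(Rational(-13, 5), 3440) = -8944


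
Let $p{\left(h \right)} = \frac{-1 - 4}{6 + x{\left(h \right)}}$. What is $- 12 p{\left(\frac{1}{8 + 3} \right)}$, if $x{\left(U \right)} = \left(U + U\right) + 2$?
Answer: $\frac{22}{3} \approx 7.3333$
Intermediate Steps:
$x{\left(U \right)} = 2 + 2 U$ ($x{\left(U \right)} = 2 U + 2 = 2 + 2 U$)
$p{\left(h \right)} = - \frac{5}{8 + 2 h}$ ($p{\left(h \right)} = \frac{-1 - 4}{6 + \left(2 + 2 h\right)} = - \frac{5}{8 + 2 h}$)
$- 12 p{\left(\frac{1}{8 + 3} \right)} = - 12 \left(- \frac{5}{8 + \frac{2}{8 + 3}}\right) = - 12 \left(- \frac{5}{8 + \frac{2}{11}}\right) = - 12 \left(- \frac{5}{\frac{90}{11}}\right) = - 12 \left(\left(-5\right) \frac{11}{90}\right) = \left(-12\right) \left(- \frac{11}{18}\right) = \frac{22}{3}$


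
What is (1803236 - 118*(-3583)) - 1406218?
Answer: 819812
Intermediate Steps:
(1803236 - 118*(-3583)) - 1406218 = (1803236 + 422794) - 1406218 = 2226030 - 1406218 = 819812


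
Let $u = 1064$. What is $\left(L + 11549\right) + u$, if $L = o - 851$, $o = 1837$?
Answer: $13599$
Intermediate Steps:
$L = 986$ ($L = 1837 - 851 = 986$)
$\left(L + 11549\right) + u = \left(986 + 11549\right) + 1064 = 12535 + 1064 = 13599$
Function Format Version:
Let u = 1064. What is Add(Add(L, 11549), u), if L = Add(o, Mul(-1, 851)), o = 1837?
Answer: 13599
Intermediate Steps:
L = 986 (L = Add(1837, Mul(-1, 851)) = Add(1837, -851) = 986)
Add(Add(L, 11549), u) = Add(Add(986, 11549), 1064) = Add(12535, 1064) = 13599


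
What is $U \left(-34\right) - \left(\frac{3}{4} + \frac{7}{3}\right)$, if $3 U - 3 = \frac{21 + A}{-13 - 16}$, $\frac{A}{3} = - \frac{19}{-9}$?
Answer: $- \frac{27563}{1044} \approx -26.401$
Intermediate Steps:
$A = \frac{19}{3}$ ($A = 3 \left(- \frac{19}{-9}\right) = 3 \left(\left(-19\right) \left(- \frac{1}{9}\right)\right) = 3 \cdot \frac{19}{9} = \frac{19}{3} \approx 6.3333$)
$U = \frac{179}{261}$ ($U = 1 + \frac{\left(21 + \frac{19}{3}\right) \frac{1}{-13 - 16}}{3} = 1 + \frac{\frac{82}{3} \frac{1}{-29}}{3} = 1 + \frac{\frac{82}{3} \left(- \frac{1}{29}\right)}{3} = 1 + \frac{1}{3} \left(- \frac{82}{87}\right) = 1 - \frac{82}{261} = \frac{179}{261} \approx 0.68582$)
$U \left(-34\right) - \left(\frac{3}{4} + \frac{7}{3}\right) = \frac{179}{261} \left(-34\right) - \left(\frac{3}{4} + \frac{7}{3}\right) = - \frac{6086}{261} - \frac{37}{12} = - \frac{27563}{1044}$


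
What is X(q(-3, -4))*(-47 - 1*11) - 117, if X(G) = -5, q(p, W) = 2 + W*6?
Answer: 173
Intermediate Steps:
q(p, W) = 2 + 6*W
X(q(-3, -4))*(-47 - 1*11) - 117 = -5*(-47 - 1*11) - 117 = -5*(-47 - 11) - 117 = -5*(-58) - 117 = 290 - 117 = 173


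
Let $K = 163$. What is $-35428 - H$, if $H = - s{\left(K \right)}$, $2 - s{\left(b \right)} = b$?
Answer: $-35589$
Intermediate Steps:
$s{\left(b \right)} = 2 - b$
$H = 161$ ($H = - (2 - 163) = \left(-1\right) \left(-161\right) = 161$)
$-35428 - H = -35428 - 161 = -35589$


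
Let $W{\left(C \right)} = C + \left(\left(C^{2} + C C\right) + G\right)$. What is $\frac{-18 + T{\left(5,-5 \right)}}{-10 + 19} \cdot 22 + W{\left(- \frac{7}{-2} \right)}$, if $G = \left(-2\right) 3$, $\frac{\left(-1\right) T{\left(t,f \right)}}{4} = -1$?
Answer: $- \frac{110}{9} \approx -12.222$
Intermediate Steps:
$T{\left(t,f \right)} = 4$ ($T{\left(t,f \right)} = \left(-4\right) \left(-1\right) = 4$)
$G = -6$
$W{\left(C \right)} = -6 + C + 2 C^{2}$ ($W{\left(C \right)} = C - \left(6 - C^{2} - C C\right) = C + \left(\left(C^{2} + C^{2}\right) - 6\right) = C + \left(2 C^{2} - 6\right) = C + \left(-6 + 2 C^{2}\right) = -6 + C + 2 C^{2}$)
$\frac{-18 + T{\left(5,-5 \right)}}{-10 + 19} \cdot 22 + W{\left(- \frac{7}{-2} \right)} = \frac{-18 + 4}{-10 + 19} \cdot 22 - \left(6 - \frac{49}{2} - \frac{7}{2}\right) = - \frac{14}{9} \cdot 22 - \left(\frac{5}{2} - \frac{49}{2}\right) = \left(-14\right) \frac{1}{9} \cdot 22 + \left(-6 + \frac{7}{2} + 2 \left(\frac{7}{2}\right)^{2}\right) = \left(- \frac{14}{9}\right) 22 + \left(-6 + \frac{7}{2} + 2 \cdot \frac{49}{4}\right) = - \frac{308}{9} + \left(-6 + \frac{7}{2} + \frac{49}{2}\right) = - \frac{308}{9} + 22 = - \frac{110}{9}$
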